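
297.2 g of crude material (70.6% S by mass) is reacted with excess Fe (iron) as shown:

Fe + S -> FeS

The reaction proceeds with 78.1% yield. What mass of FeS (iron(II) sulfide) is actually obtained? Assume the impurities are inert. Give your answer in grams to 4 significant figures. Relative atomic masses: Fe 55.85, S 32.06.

449.3 g

Pure S available = 297.2 g × 0.706 = 209.82 g.
M(S) = 32.06 g/mol.
M(FeS) = 55.85 + 32.06 = 87.91 g/mol.
n(S) = 209.82 g / 32.06 g/mol = 6.5447 mol.
From the equation the S:FeS mole ratio is 1:1, so n(FeS) = 6.5447 × 1/1 = 6.5447 mol.
Mass of FeS = 6.5447 mol × 87.91 g/mol = 575.34 g.
Actual mass collected = 575.34 g × 0.781 = 449.34 g.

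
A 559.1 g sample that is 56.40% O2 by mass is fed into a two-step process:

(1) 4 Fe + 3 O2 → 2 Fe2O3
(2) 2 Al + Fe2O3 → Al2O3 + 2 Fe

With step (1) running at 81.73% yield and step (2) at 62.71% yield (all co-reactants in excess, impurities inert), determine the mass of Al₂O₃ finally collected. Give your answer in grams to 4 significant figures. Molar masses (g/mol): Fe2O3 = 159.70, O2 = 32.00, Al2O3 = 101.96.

Pure O2 = 559.1 × 0.5640 = 315.33 g.
n(O2) = 315.33 / 32.00 = 9.8541 mol.
Step 1 (O2:Fe2O3 = 3:2): theoretical n(Fe2O3) = 6.5694 mol; at 81.73% yield, n(Fe2O3) = 5.3692 mol.
Step 2 (Fe2O3:Al2O3 = 1:1): theoretical n(Al2O3) = 5.3692 mol, so theoretical mass = 5.3692 × 101.96 = 547.44 g.
At 62.71% yield, actual mass of Al2O3 = 547.44 × 0.6271 = 343.30 g.

343.3 g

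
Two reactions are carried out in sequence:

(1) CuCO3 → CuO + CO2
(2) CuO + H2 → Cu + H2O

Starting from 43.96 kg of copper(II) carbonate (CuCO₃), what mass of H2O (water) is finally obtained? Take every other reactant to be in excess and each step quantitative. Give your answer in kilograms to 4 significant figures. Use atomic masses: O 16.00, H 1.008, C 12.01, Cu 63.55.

M(CuCO3) = 63.55 + 12.01 + 3(16.00) = 123.56 g/mol.
M(H2O) = 2(1.008) + 16.00 = 18.016 g/mol.
43.96 kg = 43960 g.
n(CuCO3) = 43960 / 123.56 = 355.78 mol.
Step 1 gives a 1:1 ratio of CuCO3 to CuO, so n(CuO) = 355.78 mol.
In step 2 the CuO:H2O ratio is 1:1, so n(H2O) = 355.78 mol.
Mass of H2O = 355.78 × 18.016 = 6409.7 g = 6.410 kg.

6.410 kg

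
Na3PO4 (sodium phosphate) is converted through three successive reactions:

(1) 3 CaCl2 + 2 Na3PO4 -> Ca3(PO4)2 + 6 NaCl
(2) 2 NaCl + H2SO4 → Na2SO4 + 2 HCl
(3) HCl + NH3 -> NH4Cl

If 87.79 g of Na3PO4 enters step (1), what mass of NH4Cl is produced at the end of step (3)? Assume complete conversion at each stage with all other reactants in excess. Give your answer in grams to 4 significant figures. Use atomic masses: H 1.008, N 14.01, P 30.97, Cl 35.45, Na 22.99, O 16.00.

85.94 g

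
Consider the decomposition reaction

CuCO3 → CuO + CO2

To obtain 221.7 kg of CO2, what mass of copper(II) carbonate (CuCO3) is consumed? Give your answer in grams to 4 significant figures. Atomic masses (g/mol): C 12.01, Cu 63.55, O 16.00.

M(CO2) = 12.01 + 2(16.00) = 44.01 g/mol.
M(CuCO3) = 63.55 + 12.01 + 3(16.00) = 123.56 g/mol.
Convert: 221.7 kg = 221700 g.
n(CO2) = 221700 g / 44.01 g/mol = 5037.5 mol.
From the equation the CO2:CuCO3 mole ratio is 1:1, so n(CuCO3) = 5037.5 × 1/1 = 5037.5 mol.
Mass of CuCO3 = 5037.5 mol × 123.56 g/mol = 622430 g.

622400 g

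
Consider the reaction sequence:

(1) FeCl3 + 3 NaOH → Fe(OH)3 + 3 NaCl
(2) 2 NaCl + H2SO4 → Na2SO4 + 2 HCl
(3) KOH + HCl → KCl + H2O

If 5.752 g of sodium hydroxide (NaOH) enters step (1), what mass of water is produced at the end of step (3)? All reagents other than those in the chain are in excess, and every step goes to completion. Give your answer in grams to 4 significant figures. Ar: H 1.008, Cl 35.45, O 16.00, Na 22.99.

2.591 g

M(NaOH) = 22.99 + 16.00 + 1.008 = 39.998 g/mol.
M(H2O) = 2(1.008) + 16.00 = 18.016 g/mol.
n(NaOH) = 5.752 / 39.998 = 0.14381 mol.
Reaction (1): NaOH→NaCl ratio 3:3 ⇒ n(NaCl) = 0.14381 mol.
Reaction (2): NaCl→HCl ratio 2:2 ⇒ n(HCl) = 0.14381 mol.
Reaction (3): HCl→H2O ratio 1:1 ⇒ n(H2O) = 0.14381 mol.
Mass of H2O = 0.14381 × 18.016 = 2.5908 g.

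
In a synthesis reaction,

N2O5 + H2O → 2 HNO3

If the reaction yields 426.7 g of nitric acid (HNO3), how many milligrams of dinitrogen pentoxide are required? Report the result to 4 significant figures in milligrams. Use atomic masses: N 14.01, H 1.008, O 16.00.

365700 mg

M(HNO3) = 1.008 + 14.01 + 3(16.00) = 63.018 g/mol.
M(N2O5) = 2(14.01) + 5(16.00) = 108.02 g/mol.
n(HNO3) = 426.70 g / 63.018 g/mol = 6.7711 mol.
From the equation the HNO3:N2O5 mole ratio is 2:1, so n(N2O5) = 6.7711 × 1/2 = 3.3855 mol.
Mass of N2O5 = 3.3855 mol × 108.02 g/mol = 365.71 g.
Converting to mg: 365.71 g = 365700 mg.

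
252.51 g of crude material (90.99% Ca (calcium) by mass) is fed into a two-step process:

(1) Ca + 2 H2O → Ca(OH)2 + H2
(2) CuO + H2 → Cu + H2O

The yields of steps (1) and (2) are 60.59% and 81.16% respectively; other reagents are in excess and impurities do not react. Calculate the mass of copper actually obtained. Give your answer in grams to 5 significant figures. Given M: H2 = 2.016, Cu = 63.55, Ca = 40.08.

Pure Ca = 252.51 × 0.9099 = 229.759 g.
n(Ca) = 229.759 / 40.08 = 5.73251 mol.
Step 1 (Ca:H2 = 1:1): theoretical n(H2) = 5.73251 mol; at 60.59% yield, n(H2) = 3.47333 mol.
Step 2 (H2:Cu = 1:1): theoretical n(Cu) = 3.47333 mol, so theoretical mass = 3.47333 × 63.55 = 220.730 g.
At 81.16% yield, actual mass of Cu = 220.730 × 0.8116 = 179.144 g.

179.14 g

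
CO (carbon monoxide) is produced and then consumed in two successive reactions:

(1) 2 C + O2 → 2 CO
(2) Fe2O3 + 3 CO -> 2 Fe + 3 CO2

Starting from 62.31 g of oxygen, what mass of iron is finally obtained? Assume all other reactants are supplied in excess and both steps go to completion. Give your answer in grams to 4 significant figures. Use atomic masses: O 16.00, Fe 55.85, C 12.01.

M(O2) = 2(16.00) = 32.00 g/mol.
M(Fe) = 55.85 g/mol.
n(O2) = 62.310 / 32.00 = 1.9472 mol.
Step 1 gives a 1:2 ratio of O2 to CO, so n(CO) = 3.8944 mol.
In step 2 the CO:Fe ratio is 3:2, so n(Fe) = 2.5962 mol.
Mass of Fe = 2.5962 × 55.85 = 145.00 g.

145.0 g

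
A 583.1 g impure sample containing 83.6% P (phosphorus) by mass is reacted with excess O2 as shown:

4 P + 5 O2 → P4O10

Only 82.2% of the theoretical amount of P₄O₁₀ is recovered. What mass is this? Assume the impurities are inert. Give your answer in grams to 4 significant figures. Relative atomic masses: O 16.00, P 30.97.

918.2 g

Pure P available = 583.1 g × 0.836 = 487.47 g.
M(P) = 30.97 g/mol.
M(P4O10) = 4(30.97) + 10(16.00) = 283.88 g/mol.
n(P) = 487.47 g / 30.97 g/mol = 15.740 mol.
From the equation the P:P4O10 mole ratio is 4:1, so n(P4O10) = 15.740 × 1/4 = 3.9350 mol.
Mass of P4O10 = 3.9350 mol × 283.88 g/mol = 1117.1 g.
Actual mass collected = 1117.1 g × 0.822 = 918.24 g.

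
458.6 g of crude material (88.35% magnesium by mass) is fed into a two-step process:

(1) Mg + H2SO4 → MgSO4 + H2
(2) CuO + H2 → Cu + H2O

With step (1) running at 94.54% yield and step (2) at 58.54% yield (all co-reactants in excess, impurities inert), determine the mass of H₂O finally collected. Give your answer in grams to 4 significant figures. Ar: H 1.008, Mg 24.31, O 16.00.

Pure Mg = 458.6 × 0.8835 = 405.17 g.
M(Mg) = 24.31 g/mol.
M(H2O) = 2(1.008) + 16.00 = 18.016 g/mol.
n(Mg) = 405.17 / 24.31 = 16.667 mol.
Step 1 (Mg:H2 = 1:1): theoretical n(H2) = 16.667 mol; at 94.54% yield, n(H2) = 15.757 mol.
Step 2 (H2:H2O = 1:1): theoretical n(H2O) = 15.757 mol, so theoretical mass = 15.757 × 18.016 = 283.88 g.
At 58.54% yield, actual mass of H2O = 283.88 × 0.5854 = 166.18 g.

166.2 g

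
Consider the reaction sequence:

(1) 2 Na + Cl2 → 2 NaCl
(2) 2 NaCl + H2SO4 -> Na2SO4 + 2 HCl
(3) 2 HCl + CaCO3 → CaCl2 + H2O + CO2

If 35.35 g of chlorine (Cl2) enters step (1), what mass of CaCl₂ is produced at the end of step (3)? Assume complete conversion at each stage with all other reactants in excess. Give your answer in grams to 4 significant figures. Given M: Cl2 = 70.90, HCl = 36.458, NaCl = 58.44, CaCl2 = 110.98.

55.33 g

n(Cl2) = 35.35 / 70.90 = 0.49859 mol.
Reaction (1): Cl2→NaCl ratio 1:2 ⇒ n(NaCl) = 0.99718 mol.
Reaction (2): NaCl→HCl ratio 2:2 ⇒ n(HCl) = 0.99718 mol.
Reaction (3): HCl→CaCl2 ratio 2:1 ⇒ n(CaCl2) = 0.49859 mol.
Mass of CaCl2 = 0.49859 × 110.98 = 55.333 g.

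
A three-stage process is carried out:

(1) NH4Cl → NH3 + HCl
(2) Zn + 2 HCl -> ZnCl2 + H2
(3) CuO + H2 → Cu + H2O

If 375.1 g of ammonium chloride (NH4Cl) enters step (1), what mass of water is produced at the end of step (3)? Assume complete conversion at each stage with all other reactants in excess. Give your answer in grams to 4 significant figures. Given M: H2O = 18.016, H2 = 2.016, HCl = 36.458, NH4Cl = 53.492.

n(NH4Cl) = 375.1 / 53.492 = 7.0123 mol.
Reaction (1): NH4Cl→HCl ratio 1:1 ⇒ n(HCl) = 7.0123 mol.
Reaction (2): HCl→H2 ratio 2:1 ⇒ n(H2) = 3.5061 mol.
Reaction (3): H2→H2O ratio 1:1 ⇒ n(H2O) = 3.5061 mol.
Mass of H2O = 3.5061 × 18.016 = 63.166 g.

63.17 g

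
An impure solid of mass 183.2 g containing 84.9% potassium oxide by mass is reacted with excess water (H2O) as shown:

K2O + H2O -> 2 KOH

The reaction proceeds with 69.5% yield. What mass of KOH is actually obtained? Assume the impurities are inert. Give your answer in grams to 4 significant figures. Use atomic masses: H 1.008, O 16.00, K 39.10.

128.8 g

Pure K2O available = 183.2 g × 0.849 = 155.54 g.
M(K2O) = 2(39.10) + 16.00 = 94.20 g/mol.
M(KOH) = 39.10 + 16.00 + 1.008 = 56.108 g/mol.
n(K2O) = 155.54 g / 94.20 g/mol = 1.6511 mol.
From the equation the K2O:KOH mole ratio is 1:2, so n(KOH) = 1.6511 × 2/1 = 3.3023 mol.
Mass of KOH = 3.3023 mol × 56.108 g/mol = 185.28 g.
Actual mass collected = 185.28 g × 0.695 = 128.77 g.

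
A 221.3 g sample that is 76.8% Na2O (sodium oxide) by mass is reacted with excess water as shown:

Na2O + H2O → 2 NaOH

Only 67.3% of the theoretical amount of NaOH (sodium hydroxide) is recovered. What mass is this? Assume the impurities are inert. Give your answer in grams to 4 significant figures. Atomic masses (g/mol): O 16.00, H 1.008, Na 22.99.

Pure Na2O available = 221.3 g × 0.768 = 169.96 g.
M(Na2O) = 2(22.99) + 16.00 = 61.98 g/mol.
M(NaOH) = 22.99 + 16.00 + 1.008 = 39.998 g/mol.
n(Na2O) = 169.96 g / 61.98 g/mol = 2.7421 mol.
From the equation the Na2O:NaOH mole ratio is 1:2, so n(NaOH) = 2.7421 × 2/1 = 5.4843 mol.
Mass of NaOH = 5.4843 mol × 39.998 g/mol = 219.36 g.
Actual mass collected = 219.36 g × 0.673 = 147.63 g.

147.6 g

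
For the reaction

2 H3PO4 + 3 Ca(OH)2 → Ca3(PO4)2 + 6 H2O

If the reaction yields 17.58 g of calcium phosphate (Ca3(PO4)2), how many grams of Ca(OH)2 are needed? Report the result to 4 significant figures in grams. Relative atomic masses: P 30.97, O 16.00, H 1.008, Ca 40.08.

12.60 g

M(Ca3(PO4)2) = 3(40.08) + 2(30.97) + 8(16.00) = 310.18 g/mol.
M(Ca(OH)2) = 40.08 + 2(16.00) + 2(1.008) = 74.096 g/mol.
n(Ca3(PO4)2) = 17.580 g / 310.18 g/mol = 0.056677 mol.
From the equation the Ca3(PO4)2:Ca(OH)2 mole ratio is 1:3, so n(Ca(OH)2) = 0.056677 × 3/1 = 0.17003 mol.
Mass of Ca(OH)2 = 0.17003 mol × 74.096 g/mol = 12.599 g.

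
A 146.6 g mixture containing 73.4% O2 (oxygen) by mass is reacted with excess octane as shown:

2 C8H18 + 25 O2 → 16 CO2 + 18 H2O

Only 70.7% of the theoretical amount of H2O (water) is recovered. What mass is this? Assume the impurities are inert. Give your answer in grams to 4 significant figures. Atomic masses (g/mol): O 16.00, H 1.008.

30.84 g

Pure O2 available = 146.6 g × 0.734 = 107.60 g.
M(O2) = 2(16.00) = 32.00 g/mol.
M(H2O) = 2(1.008) + 16.00 = 18.016 g/mol.
n(O2) = 107.60 g / 32.00 g/mol = 3.3626 mol.
From the equation the O2:H2O mole ratio is 25:18, so n(H2O) = 3.3626 × 18/25 = 2.4211 mol.
Mass of H2O = 2.4211 mol × 18.016 g/mol = 43.619 g.
Actual mass collected = 43.619 g × 0.707 = 30.838 g.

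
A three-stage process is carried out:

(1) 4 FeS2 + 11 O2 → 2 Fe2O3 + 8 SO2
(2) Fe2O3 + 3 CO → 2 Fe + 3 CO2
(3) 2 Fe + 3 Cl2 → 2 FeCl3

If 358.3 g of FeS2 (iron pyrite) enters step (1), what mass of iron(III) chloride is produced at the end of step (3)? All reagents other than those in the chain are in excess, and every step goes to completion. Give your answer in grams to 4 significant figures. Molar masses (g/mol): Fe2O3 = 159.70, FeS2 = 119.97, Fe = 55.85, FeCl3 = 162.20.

n(FeS2) = 358.3 / 119.97 = 2.9866 mol.
Reaction (1): FeS2→Fe2O3 ratio 4:2 ⇒ n(Fe2O3) = 1.4933 mol.
Reaction (2): Fe2O3→Fe ratio 1:2 ⇒ n(Fe) = 2.9866 mol.
Reaction (3): Fe→FeCl3 ratio 2:2 ⇒ n(FeCl3) = 2.9866 mol.
Mass of FeCl3 = 2.9866 × 162.20 = 484.42 g.

484.4 g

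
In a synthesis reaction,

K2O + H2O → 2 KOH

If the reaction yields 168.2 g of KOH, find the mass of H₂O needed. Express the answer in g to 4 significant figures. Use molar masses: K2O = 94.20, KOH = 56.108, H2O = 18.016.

27.00 g

n(KOH) = 168.20 g / 56.108 g/mol = 2.9978 mol.
From the equation the KOH:H2O mole ratio is 2:1, so n(H2O) = 2.9978 × 1/2 = 1.4989 mol.
Mass of H2O = 1.4989 mol × 18.016 g/mol = 27.004 g.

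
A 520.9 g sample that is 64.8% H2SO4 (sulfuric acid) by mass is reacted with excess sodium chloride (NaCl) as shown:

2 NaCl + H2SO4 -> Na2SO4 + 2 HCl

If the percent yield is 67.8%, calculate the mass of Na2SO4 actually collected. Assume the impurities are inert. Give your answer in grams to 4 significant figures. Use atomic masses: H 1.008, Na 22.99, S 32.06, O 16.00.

331.4 g

Pure H2SO4 available = 520.9 g × 0.648 = 337.54 g.
M(H2SO4) = 2(1.008) + 32.06 + 4(16.00) = 98.076 g/mol.
M(Na2SO4) = 2(22.99) + 32.06 + 4(16.00) = 142.04 g/mol.
n(H2SO4) = 337.54 g / 98.076 g/mol = 3.4416 mol.
From the equation the H2SO4:Na2SO4 mole ratio is 1:1, so n(Na2SO4) = 3.4416 × 1/1 = 3.4416 mol.
Mass of Na2SO4 = 3.4416 mol × 142.04 g/mol = 488.85 g.
Actual mass collected = 488.85 g × 0.678 = 331.44 g.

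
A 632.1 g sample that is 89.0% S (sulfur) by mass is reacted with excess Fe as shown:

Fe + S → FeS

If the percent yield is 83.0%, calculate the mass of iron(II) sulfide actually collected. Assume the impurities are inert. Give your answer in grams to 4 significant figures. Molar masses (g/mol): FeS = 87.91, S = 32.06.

Pure S available = 632.1 g × 0.890 = 562.57 g.
n(S) = 562.57 g / 32.06 g/mol = 17.547 mol.
From the equation the S:FeS mole ratio is 1:1, so n(FeS) = 17.547 × 1/1 = 17.547 mol.
Mass of FeS = 17.547 mol × 87.91 g/mol = 1542.6 g.
Actual mass collected = 1542.6 g × 0.830 = 1280.3 g.

1280 g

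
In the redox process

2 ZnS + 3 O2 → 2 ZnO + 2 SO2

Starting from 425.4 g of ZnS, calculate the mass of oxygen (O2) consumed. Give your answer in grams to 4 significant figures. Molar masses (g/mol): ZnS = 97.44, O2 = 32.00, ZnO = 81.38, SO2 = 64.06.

209.6 g

n(ZnS) = 425.40 g / 97.44 g/mol = 4.3658 mol.
From the equation the ZnS:O2 mole ratio is 2:3, so n(O2) = 4.3658 × 3/2 = 6.5486 mol.
Mass of O2 = 6.5486 mol × 32.00 g/mol = 209.56 g.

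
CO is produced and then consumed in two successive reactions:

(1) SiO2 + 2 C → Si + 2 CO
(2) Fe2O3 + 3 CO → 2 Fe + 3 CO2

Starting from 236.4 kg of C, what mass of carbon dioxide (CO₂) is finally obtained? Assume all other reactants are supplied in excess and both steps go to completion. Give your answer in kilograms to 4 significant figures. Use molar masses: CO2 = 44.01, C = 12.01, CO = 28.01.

866.3 kg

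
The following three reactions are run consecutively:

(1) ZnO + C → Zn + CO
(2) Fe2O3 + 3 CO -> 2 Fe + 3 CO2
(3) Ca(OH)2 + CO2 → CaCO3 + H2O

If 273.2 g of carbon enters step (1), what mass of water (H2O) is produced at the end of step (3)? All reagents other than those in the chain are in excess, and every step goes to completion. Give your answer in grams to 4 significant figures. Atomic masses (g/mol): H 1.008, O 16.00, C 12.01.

409.8 g

M(C) = 12.01 g/mol.
M(H2O) = 2(1.008) + 16.00 = 18.016 g/mol.
n(C) = 273.2 / 12.01 = 22.748 mol.
Reaction (1): C→CO ratio 1:1 ⇒ n(CO) = 22.748 mol.
Reaction (2): CO→CO2 ratio 3:3 ⇒ n(CO2) = 22.748 mol.
Reaction (3): CO2→H2O ratio 1:1 ⇒ n(H2O) = 22.748 mol.
Mass of H2O = 22.748 × 18.016 = 409.82 g.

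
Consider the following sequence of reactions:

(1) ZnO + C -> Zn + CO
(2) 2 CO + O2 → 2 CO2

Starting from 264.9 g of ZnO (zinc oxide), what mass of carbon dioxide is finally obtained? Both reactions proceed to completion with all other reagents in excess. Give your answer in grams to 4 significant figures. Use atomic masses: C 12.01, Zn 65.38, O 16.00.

143.3 g

M(ZnO) = 65.38 + 16.00 = 81.38 g/mol.
M(CO2) = 12.01 + 2(16.00) = 44.01 g/mol.
n(ZnO) = 264.90 / 81.38 = 3.2551 mol.
Step 1 gives a 1:1 ratio of ZnO to CO, so n(CO) = 3.2551 mol.
In step 2 the CO:CO2 ratio is 2:2, so n(CO2) = 3.2551 mol.
Mass of CO2 = 3.2551 × 44.01 = 143.26 g.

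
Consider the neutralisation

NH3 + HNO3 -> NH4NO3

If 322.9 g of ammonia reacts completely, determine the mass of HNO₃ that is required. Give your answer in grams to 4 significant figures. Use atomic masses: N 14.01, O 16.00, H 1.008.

M(NH3) = 14.01 + 3(1.008) = 17.034 g/mol.
M(HNO3) = 1.008 + 14.01 + 3(16.00) = 63.018 g/mol.
n(NH3) = 322.90 g / 17.034 g/mol = 18.956 mol.
From the equation the NH3:HNO3 mole ratio is 1:1, so n(HNO3) = 18.956 × 1/1 = 18.956 mol.
Mass of HNO3 = 18.956 mol × 63.018 g/mol = 1194.6 g.

1195 g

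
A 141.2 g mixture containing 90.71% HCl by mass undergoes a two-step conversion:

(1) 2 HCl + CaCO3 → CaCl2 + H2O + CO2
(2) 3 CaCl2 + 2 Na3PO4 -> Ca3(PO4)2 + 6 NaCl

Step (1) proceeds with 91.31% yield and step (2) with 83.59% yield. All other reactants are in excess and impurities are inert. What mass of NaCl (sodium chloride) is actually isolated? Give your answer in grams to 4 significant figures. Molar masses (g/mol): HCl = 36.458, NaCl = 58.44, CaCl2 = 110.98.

156.7 g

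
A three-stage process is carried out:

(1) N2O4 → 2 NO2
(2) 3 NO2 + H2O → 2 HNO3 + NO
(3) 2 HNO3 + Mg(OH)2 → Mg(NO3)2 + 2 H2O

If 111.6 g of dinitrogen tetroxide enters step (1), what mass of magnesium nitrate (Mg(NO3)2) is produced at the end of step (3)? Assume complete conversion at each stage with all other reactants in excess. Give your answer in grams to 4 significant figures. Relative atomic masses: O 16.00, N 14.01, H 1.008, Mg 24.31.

M(N2O4) = 2(14.01) + 4(16.00) = 92.02 g/mol.
M(Mg(NO3)2) = 24.31 + 2(14.01) + 6(16.00) = 148.33 g/mol.
n(N2O4) = 111.6 / 92.02 = 1.2128 mol.
Reaction (1): N2O4→NO2 ratio 1:2 ⇒ n(NO2) = 2.4256 mol.
Reaction (2): NO2→HNO3 ratio 3:2 ⇒ n(HNO3) = 1.6170 mol.
Reaction (3): HNO3→Mg(NO3)2 ratio 2:1 ⇒ n(Mg(NO3)2) = 0.80852 mol.
Mass of Mg(NO3)2 = 0.80852 × 148.33 = 119.93 g.

119.9 g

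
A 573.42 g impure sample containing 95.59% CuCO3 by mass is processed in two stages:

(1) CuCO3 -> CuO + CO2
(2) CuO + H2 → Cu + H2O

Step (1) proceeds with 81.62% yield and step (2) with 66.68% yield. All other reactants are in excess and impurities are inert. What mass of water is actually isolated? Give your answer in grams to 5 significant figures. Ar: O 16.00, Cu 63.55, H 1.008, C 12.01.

Pure CuCO3 = 573.42 × 0.9559 = 548.132 g.
M(CuCO3) = 63.55 + 12.01 + 3(16.00) = 123.56 g/mol.
M(H2O) = 2(1.008) + 16.00 = 18.016 g/mol.
n(CuCO3) = 548.132 / 123.56 = 4.43616 mol.
Step 1 (CuCO3:CuO = 1:1): theoretical n(CuO) = 4.43616 mol; at 81.62% yield, n(CuO) = 3.62080 mol.
Step 2 (CuO:H2O = 1:1): theoretical n(H2O) = 3.62080 mol, so theoretical mass = 3.62080 × 18.016 = 65.2323 g.
At 66.68% yield, actual mass of H2O = 65.2323 × 0.6668 = 43.4969 g.

43.497 g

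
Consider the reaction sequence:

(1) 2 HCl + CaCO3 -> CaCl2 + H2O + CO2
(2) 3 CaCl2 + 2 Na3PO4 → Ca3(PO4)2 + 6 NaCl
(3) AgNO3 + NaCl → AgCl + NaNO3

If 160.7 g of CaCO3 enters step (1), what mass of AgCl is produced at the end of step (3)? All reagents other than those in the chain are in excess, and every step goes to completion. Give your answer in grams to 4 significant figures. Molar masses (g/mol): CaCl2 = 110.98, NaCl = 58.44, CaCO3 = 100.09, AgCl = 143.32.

460.2 g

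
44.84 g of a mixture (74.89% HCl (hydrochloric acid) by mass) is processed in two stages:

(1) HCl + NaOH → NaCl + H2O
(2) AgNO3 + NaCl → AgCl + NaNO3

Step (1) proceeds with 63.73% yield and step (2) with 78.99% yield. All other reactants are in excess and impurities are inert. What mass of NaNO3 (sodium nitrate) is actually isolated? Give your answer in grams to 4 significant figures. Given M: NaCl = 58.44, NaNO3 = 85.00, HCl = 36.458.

39.41 g

Pure HCl = 44.84 × 0.7489 = 33.581 g.
n(HCl) = 33.581 / 36.458 = 0.92108 mol.
Step 1 (HCl:NaCl = 1:1): theoretical n(NaCl) = 0.92108 mol; at 63.73% yield, n(NaCl) = 0.58700 mol.
Step 2 (NaCl:NaNO3 = 1:1): theoretical n(NaNO3) = 0.58700 mol, so theoretical mass = 0.58700 × 85.00 = 49.895 g.
At 78.99% yield, actual mass of NaNO3 = 49.895 × 0.7899 = 39.412 g.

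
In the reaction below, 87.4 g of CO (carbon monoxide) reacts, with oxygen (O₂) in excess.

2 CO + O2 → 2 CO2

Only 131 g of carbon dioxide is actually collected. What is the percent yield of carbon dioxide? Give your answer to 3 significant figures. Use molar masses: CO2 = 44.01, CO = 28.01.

n(CO) = 87.40 g / 28.01 g/mol = 3.120 mol.
From the equation the CO:CO2 mole ratio is 2:2, so n(CO2) = 3.120 × 2/2 = 3.120 mol.
Mass of CO2 = 3.120 mol × 44.01 g/mol = 137.3 g.
This is the theoretical yield. Percent yield = 131 g / 137.3 g × 100% = 95.39%.

95.4 %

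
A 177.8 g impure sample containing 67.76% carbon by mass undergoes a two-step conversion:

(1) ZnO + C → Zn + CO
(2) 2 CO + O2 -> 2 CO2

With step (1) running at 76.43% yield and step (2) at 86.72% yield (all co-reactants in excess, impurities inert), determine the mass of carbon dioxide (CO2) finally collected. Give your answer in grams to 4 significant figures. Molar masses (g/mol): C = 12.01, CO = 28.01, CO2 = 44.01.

292.6 g

Pure C = 177.8 × 0.6776 = 120.48 g.
n(C) = 120.48 / 12.01 = 10.031 mol.
Step 1 (C:CO = 1:1): theoretical n(CO) = 10.031 mol; at 76.43% yield, n(CO) = 7.6670 mol.
Step 2 (CO:CO2 = 2:2): theoretical n(CO2) = 7.6670 mol, so theoretical mass = 7.6670 × 44.01 = 337.43 g.
At 86.72% yield, actual mass of CO2 = 337.43 × 0.8672 = 292.62 g.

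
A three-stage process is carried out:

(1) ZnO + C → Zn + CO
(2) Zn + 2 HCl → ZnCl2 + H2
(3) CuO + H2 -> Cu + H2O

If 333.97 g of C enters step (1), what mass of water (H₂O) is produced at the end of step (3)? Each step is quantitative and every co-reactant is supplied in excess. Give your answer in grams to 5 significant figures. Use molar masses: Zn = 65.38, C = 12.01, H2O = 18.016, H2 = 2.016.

n(C) = 333.97 / 12.01 = 27.8077 mol.
Reaction (1): C→Zn ratio 1:1 ⇒ n(Zn) = 27.8077 mol.
Reaction (2): Zn→H2 ratio 1:1 ⇒ n(H2) = 27.8077 mol.
Reaction (3): H2→H2O ratio 1:1 ⇒ n(H2O) = 27.8077 mol.
Mass of H2O = 27.8077 × 18.016 = 500.983 g.

500.98 g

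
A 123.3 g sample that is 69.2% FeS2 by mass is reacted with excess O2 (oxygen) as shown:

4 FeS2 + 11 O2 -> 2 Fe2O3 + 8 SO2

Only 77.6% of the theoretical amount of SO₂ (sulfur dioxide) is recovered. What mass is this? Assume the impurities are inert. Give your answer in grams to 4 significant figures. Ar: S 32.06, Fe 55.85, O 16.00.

Pure FeS2 available = 123.3 g × 0.692 = 85.324 g.
M(FeS2) = 55.85 + 2(32.06) = 119.97 g/mol.
M(SO2) = 32.06 + 2(16.00) = 64.06 g/mol.
n(FeS2) = 85.324 g / 119.97 g/mol = 0.71121 mol.
From the equation the FeS2:SO2 mole ratio is 4:8, so n(SO2) = 0.71121 × 8/4 = 1.4224 mol.
Mass of SO2 = 1.4224 mol × 64.06 g/mol = 91.120 g.
Actual mass collected = 91.120 g × 0.776 = 70.709 g.

70.71 g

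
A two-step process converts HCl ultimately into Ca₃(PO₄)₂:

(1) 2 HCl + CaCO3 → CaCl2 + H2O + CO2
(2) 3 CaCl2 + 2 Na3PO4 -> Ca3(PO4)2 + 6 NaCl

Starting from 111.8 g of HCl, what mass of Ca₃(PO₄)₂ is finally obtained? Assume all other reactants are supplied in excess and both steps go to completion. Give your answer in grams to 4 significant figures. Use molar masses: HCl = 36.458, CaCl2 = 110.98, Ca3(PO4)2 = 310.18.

158.5 g

n(HCl) = 111.80 / 36.458 = 3.0665 mol.
Step 1 gives a 2:1 ratio of HCl to CaCl2, so n(CaCl2) = 1.5333 mol.
In step 2 the CaCl2:Ca3(PO4)2 ratio is 3:1, so n(Ca3(PO4)2) = 0.51109 mol.
Mass of Ca3(PO4)2 = 0.51109 × 310.18 = 158.53 g.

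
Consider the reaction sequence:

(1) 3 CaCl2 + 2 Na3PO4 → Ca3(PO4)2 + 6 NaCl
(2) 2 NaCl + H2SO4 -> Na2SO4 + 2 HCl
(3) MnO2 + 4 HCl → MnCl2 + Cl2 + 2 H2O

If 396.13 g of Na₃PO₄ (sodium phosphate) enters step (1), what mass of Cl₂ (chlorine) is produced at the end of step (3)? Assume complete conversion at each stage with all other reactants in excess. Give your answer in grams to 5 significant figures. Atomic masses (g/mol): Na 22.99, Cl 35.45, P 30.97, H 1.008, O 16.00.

M(Na3PO4) = 3(22.99) + 30.97 + 4(16.00) = 163.94 g/mol.
M(Cl2) = 2(35.45) = 70.90 g/mol.
n(Na3PO4) = 396.13 / 163.94 = 2.41631 mol.
Reaction (1): Na3PO4→NaCl ratio 2:6 ⇒ n(NaCl) = 7.24893 mol.
Reaction (2): NaCl→HCl ratio 2:2 ⇒ n(HCl) = 7.24893 mol.
Reaction (3): HCl→Cl2 ratio 4:1 ⇒ n(Cl2) = 1.81223 mol.
Mass of Cl2 = 1.81223 × 70.90 = 128.487 g.

128.49 g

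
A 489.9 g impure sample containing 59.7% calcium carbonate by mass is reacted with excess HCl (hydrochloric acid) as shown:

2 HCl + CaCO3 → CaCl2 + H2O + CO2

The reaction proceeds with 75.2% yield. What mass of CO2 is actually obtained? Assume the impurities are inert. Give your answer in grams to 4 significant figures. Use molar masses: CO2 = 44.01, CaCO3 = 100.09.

Pure CaCO3 available = 489.9 g × 0.597 = 292.47 g.
n(CaCO3) = 292.47 g / 100.09 g/mol = 2.9221 mol.
From the equation the CaCO3:CO2 mole ratio is 1:1, so n(CO2) = 2.9221 × 1/1 = 2.9221 mol.
Mass of CO2 = 2.9221 mol × 44.01 g/mol = 128.60 g.
Actual mass collected = 128.60 g × 0.752 = 96.708 g.

96.71 g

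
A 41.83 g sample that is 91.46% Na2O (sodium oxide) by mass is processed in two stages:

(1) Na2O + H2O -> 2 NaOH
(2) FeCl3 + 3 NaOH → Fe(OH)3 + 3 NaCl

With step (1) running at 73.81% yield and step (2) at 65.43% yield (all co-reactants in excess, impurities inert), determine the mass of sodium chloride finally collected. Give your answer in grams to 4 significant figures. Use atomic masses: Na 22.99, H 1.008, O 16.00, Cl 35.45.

Pure Na2O = 41.83 × 0.9146 = 38.258 g.
M(Na2O) = 2(22.99) + 16.00 = 61.98 g/mol.
M(NaCl) = 22.99 + 35.45 = 58.44 g/mol.
n(Na2O) = 38.258 / 61.98 = 0.61726 mol.
Step 1 (Na2O:NaOH = 1:2): theoretical n(NaOH) = 1.2345 mol; at 73.81% yield, n(NaOH) = 0.91120 mol.
Step 2 (NaOH:NaCl = 3:3): theoretical n(NaCl) = 0.91120 mol, so theoretical mass = 0.91120 × 58.44 = 53.250 g.
At 65.43% yield, actual mass of NaCl = 53.250 × 0.6543 = 34.842 g.

34.84 g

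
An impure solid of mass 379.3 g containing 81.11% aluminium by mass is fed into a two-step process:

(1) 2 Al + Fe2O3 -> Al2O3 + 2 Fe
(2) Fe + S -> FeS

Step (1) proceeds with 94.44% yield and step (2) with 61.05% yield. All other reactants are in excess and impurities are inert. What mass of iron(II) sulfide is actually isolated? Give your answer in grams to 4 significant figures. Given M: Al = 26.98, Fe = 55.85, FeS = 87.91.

578.0 g

Pure Al = 379.3 × 0.8111 = 307.65 g.
n(Al) = 307.65 / 26.98 = 11.403 mol.
Step 1 (Al:Fe = 2:2): theoretical n(Fe) = 11.403 mol; at 94.44% yield, n(Fe) = 10.769 mol.
Step 2 (Fe:FeS = 1:1): theoretical n(FeS) = 10.769 mol, so theoretical mass = 10.769 × 87.91 = 946.69 g.
At 61.05% yield, actual mass of FeS = 946.69 × 0.6105 = 577.96 g.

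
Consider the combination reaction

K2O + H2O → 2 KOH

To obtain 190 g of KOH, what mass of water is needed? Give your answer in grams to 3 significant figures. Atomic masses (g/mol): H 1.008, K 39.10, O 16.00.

M(KOH) = 39.10 + 16.00 + 1.008 = 56.108 g/mol.
M(H2O) = 2(1.008) + 16.00 = 18.016 g/mol.
n(KOH) = 190.0 g / 56.108 g/mol = 3.386 mol.
From the equation the KOH:H2O mole ratio is 2:1, so n(H2O) = 3.386 × 1/2 = 1.693 mol.
Mass of H2O = 1.693 mol × 18.016 g/mol = 30.50 g.

30.5 g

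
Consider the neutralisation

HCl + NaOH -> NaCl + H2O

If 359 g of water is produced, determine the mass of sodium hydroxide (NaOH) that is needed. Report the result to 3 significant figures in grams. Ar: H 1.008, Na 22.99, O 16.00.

M(H2O) = 2(1.008) + 16.00 = 18.016 g/mol.
M(NaOH) = 22.99 + 16.00 + 1.008 = 39.998 g/mol.
n(H2O) = 359.0 g / 18.016 g/mol = 19.93 mol.
From the equation the H2O:NaOH mole ratio is 1:1, so n(NaOH) = 19.93 × 1/1 = 19.93 mol.
Mass of NaOH = 19.93 mol × 39.998 g/mol = 797.0 g.

797 g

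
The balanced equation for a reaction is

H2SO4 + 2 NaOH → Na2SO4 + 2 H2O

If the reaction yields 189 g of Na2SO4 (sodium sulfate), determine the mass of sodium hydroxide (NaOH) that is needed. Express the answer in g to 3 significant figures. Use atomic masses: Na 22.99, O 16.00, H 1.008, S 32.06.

M(Na2SO4) = 2(22.99) + 32.06 + 4(16.00) = 142.04 g/mol.
M(NaOH) = 22.99 + 16.00 + 1.008 = 39.998 g/mol.
n(Na2SO4) = 189.0 g / 142.04 g/mol = 1.331 mol.
From the equation the Na2SO4:NaOH mole ratio is 1:2, so n(NaOH) = 1.331 × 2/1 = 2.661 mol.
Mass of NaOH = 2.661 mol × 39.998 g/mol = 106.4 g.

106 g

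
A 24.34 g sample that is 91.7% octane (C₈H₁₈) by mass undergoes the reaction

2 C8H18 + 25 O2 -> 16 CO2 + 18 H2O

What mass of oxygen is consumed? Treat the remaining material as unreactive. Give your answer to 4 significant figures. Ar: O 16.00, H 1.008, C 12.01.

78.16 g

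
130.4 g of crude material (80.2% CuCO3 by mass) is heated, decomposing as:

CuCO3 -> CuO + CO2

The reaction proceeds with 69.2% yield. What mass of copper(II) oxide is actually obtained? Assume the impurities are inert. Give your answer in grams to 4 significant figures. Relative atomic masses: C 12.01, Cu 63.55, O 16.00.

Pure CuCO3 available = 130.4 g × 0.802 = 104.58 g.
M(CuCO3) = 63.55 + 12.01 + 3(16.00) = 123.56 g/mol.
M(CuO) = 63.55 + 16.00 = 79.55 g/mol.
n(CuCO3) = 104.58 g / 123.56 g/mol = 0.84640 mol.
From the equation the CuCO3:CuO mole ratio is 1:1, so n(CuO) = 0.84640 × 1/1 = 0.84640 mol.
Mass of CuO = 0.84640 mol × 79.55 g/mol = 67.331 g.
Actual mass collected = 67.331 g × 0.692 = 46.593 g.

46.59 g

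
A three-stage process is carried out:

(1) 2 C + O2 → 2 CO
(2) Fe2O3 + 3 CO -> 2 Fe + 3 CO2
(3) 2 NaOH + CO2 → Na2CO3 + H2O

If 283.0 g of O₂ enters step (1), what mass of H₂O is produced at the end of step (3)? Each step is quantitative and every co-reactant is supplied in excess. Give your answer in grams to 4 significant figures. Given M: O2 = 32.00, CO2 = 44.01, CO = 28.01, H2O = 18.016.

n(O2) = 283.0 / 32.00 = 8.8438 mol.
Reaction (1): O2→CO ratio 1:2 ⇒ n(CO) = 17.688 mol.
Reaction (2): CO→CO2 ratio 3:3 ⇒ n(CO2) = 17.688 mol.
Reaction (3): CO2→H2O ratio 1:1 ⇒ n(H2O) = 17.688 mol.
Mass of H2O = 17.688 × 18.016 = 318.66 g.

318.7 g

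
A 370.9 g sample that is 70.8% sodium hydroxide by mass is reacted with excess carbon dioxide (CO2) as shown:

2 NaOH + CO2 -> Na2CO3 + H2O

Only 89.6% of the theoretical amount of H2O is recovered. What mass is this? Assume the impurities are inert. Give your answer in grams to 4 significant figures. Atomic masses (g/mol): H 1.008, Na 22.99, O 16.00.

52.99 g

Pure NaOH available = 370.9 g × 0.708 = 262.60 g.
M(NaOH) = 22.99 + 16.00 + 1.008 = 39.998 g/mol.
M(H2O) = 2(1.008) + 16.00 = 18.016 g/mol.
n(NaOH) = 262.60 g / 39.998 g/mol = 6.5653 mol.
From the equation the NaOH:H2O mole ratio is 2:1, so n(H2O) = 6.5653 × 1/2 = 3.2826 mol.
Mass of H2O = 3.2826 mol × 18.016 g/mol = 59.140 g.
Actual mass collected = 59.140 g × 0.896 = 52.989 g.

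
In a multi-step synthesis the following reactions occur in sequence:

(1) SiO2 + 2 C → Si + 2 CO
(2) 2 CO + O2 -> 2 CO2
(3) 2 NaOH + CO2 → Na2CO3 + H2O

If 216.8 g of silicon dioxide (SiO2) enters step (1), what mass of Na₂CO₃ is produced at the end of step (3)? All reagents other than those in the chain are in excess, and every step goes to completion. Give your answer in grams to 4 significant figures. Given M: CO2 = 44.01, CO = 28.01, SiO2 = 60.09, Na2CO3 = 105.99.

n(SiO2) = 216.8 / 60.09 = 3.6079 mol.
Reaction (1): SiO2→CO ratio 1:2 ⇒ n(CO) = 7.2158 mol.
Reaction (2): CO→CO2 ratio 2:2 ⇒ n(CO2) = 7.2158 mol.
Reaction (3): CO2→Na2CO3 ratio 1:1 ⇒ n(Na2CO3) = 7.2158 mol.
Mass of Na2CO3 = 7.2158 × 105.99 = 764.81 g.

764.8 g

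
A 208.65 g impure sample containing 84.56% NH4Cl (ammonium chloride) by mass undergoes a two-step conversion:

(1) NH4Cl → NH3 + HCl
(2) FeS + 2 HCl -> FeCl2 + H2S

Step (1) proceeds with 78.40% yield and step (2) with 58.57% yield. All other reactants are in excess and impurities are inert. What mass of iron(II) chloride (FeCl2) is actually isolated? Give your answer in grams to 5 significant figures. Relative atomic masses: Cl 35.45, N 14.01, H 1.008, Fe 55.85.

Pure NH4Cl = 208.65 × 0.8456 = 176.434 g.
M(NH4Cl) = 14.01 + 4(1.008) + 35.45 = 53.492 g/mol.
M(FeCl2) = 55.85 + 2(35.45) = 126.75 g/mol.
n(NH4Cl) = 176.434 / 53.492 = 3.29833 mol.
Step 1 (NH4Cl:HCl = 1:1): theoretical n(HCl) = 3.29833 mol; at 78.40% yield, n(HCl) = 2.58589 mol.
Step 2 (HCl:FeCl2 = 2:1): theoretical n(FeCl2) = 1.29295 mol, so theoretical mass = 1.29295 × 126.75 = 163.881 g.
At 58.57% yield, actual mass of FeCl2 = 163.881 × 0.5857 = 95.9851 g.

95.985 g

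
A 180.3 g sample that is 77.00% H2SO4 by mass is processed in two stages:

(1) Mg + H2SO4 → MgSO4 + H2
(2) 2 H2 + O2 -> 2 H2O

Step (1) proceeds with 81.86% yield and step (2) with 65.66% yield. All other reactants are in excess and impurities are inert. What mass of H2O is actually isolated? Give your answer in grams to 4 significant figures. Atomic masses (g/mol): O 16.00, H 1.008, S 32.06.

13.71 g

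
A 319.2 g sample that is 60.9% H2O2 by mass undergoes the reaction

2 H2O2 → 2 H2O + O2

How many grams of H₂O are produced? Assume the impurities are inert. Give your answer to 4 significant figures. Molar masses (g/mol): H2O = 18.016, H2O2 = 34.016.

103.0 g

Mass of pure H2O2 = 319.2 g × 0.609 = 194.39 g.
n(H2O2) = 194.39 g / 34.016 g/mol = 5.7147 mol.
From the equation the H2O2:H2O mole ratio is 2:2, so n(H2O) = 5.7147 × 2/2 = 5.7147 mol.
Mass of H2O = 5.7147 mol × 18.016 g/mol = 102.96 g.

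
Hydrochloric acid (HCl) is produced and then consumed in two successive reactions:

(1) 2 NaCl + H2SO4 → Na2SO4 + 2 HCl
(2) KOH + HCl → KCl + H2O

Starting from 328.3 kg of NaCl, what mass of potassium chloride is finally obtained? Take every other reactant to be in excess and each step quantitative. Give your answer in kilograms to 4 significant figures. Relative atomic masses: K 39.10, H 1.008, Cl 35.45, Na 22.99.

M(NaCl) = 22.99 + 35.45 = 58.44 g/mol.
M(KCl) = 39.10 + 35.45 = 74.55 g/mol.
328.3 kg = 328300 g.
n(NaCl) = 328300 / 58.44 = 5617.7 mol.
Step 1 gives a 2:2 ratio of NaCl to HCl, so n(HCl) = 5617.7 mol.
In step 2 the HCl:KCl ratio is 1:1, so n(KCl) = 5617.7 mol.
Mass of KCl = 5617.7 × 74.55 = 418800 g = 418.8 kg.

418.8 kg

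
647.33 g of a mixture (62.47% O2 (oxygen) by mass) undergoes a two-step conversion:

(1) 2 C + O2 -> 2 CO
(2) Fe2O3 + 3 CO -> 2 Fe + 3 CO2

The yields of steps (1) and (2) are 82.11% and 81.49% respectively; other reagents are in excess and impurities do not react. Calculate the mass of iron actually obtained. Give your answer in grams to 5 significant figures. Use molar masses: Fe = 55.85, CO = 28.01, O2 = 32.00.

Pure O2 = 647.33 × 0.6247 = 404.387 g.
n(O2) = 404.387 / 32.00 = 12.6371 mol.
Step 1 (O2:CO = 1:2): theoretical n(CO) = 25.2742 mol; at 82.11% yield, n(CO) = 20.7526 mol.
Step 2 (CO:Fe = 3:2): theoretical n(Fe) = 13.8351 mol, so theoretical mass = 13.8351 × 55.85 = 772.690 g.
At 81.49% yield, actual mass of Fe = 772.690 × 0.8149 = 629.665 g.

629.66 g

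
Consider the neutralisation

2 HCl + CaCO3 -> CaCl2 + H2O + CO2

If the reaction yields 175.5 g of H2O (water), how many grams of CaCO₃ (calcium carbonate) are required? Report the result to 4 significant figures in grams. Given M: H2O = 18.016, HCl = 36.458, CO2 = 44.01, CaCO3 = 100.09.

975.0 g

n(H2O) = 175.50 g / 18.016 g/mol = 9.7413 mol.
From the equation the H2O:CaCO3 mole ratio is 1:1, so n(CaCO3) = 9.7413 × 1/1 = 9.7413 mol.
Mass of CaCO3 = 9.7413 mol × 100.09 g/mol = 975.01 g.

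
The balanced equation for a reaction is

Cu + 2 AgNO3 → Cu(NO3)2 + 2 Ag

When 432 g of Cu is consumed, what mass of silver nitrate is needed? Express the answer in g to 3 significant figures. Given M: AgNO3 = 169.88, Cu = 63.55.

2310 g

n(Cu) = 432.0 g / 63.55 g/mol = 6.798 mol.
From the equation the Cu:AgNO3 mole ratio is 1:2, so n(AgNO3) = 6.798 × 2/1 = 13.60 mol.
Mass of AgNO3 = 13.60 mol × 169.88 g/mol = 2310 g.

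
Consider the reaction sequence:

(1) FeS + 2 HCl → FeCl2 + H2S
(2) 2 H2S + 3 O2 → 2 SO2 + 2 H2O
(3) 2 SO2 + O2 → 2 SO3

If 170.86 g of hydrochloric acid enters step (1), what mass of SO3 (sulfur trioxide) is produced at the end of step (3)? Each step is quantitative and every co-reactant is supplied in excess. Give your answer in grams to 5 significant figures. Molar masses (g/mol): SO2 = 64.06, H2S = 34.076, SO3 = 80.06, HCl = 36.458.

187.60 g

n(HCl) = 170.86 / 36.458 = 4.68649 mol.
Reaction (1): HCl→H2S ratio 2:1 ⇒ n(H2S) = 2.34324 mol.
Reaction (2): H2S→SO2 ratio 2:2 ⇒ n(SO2) = 2.34324 mol.
Reaction (3): SO2→SO3 ratio 2:2 ⇒ n(SO3) = 2.34324 mol.
Mass of SO3 = 2.34324 × 80.06 = 187.600 g.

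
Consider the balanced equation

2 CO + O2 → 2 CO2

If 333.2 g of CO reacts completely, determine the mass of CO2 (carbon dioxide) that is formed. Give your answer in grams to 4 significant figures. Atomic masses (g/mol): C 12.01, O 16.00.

523.5 g

M(CO) = 12.01 + 16.00 = 28.01 g/mol.
M(CO2) = 12.01 + 2(16.00) = 44.01 g/mol.
n(CO) = 333.20 g / 28.01 g/mol = 11.896 mol.
From the equation the CO:CO2 mole ratio is 2:2, so n(CO2) = 11.896 × 2/2 = 11.896 mol.
Mass of CO2 = 11.896 mol × 44.01 g/mol = 523.53 g.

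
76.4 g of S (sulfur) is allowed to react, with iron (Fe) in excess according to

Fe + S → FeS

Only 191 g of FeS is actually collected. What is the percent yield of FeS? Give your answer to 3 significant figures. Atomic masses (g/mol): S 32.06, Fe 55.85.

91.2 %

M(S) = 32.06 g/mol.
M(FeS) = 55.85 + 32.06 = 87.91 g/mol.
n(S) = 76.40 g / 32.06 g/mol = 2.383 mol.
From the equation the S:FeS mole ratio is 1:1, so n(FeS) = 2.383 × 1/1 = 2.383 mol.
Mass of FeS = 2.383 mol × 87.91 g/mol = 209.5 g.
This is the theoretical yield. Percent yield = 191 g / 209.5 g × 100% = 91.17%.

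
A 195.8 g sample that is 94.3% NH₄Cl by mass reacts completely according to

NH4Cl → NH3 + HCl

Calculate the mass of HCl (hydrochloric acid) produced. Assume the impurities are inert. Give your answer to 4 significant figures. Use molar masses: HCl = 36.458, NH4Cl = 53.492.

125.8 g

Mass of pure NH4Cl = 195.8 g × 0.943 = 184.64 g.
n(NH4Cl) = 184.64 g / 53.492 g/mol = 3.4517 mol.
From the equation the NH4Cl:HCl mole ratio is 1:1, so n(HCl) = 3.4517 × 1/1 = 3.4517 mol.
Mass of HCl = 3.4517 mol × 36.458 g/mol = 125.84 g.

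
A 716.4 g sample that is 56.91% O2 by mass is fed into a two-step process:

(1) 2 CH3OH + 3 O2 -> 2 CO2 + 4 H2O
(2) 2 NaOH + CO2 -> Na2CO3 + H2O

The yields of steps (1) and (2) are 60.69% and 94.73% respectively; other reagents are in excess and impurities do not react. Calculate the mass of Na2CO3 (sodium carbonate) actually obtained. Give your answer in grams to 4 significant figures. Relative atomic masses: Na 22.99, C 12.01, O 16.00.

Pure O2 = 716.4 × 0.5691 = 407.70 g.
M(O2) = 2(16.00) = 32.00 g/mol.
M(Na2CO3) = 2(22.99) + 12.01 + 3(16.00) = 105.99 g/mol.
n(O2) = 407.70 / 32.00 = 12.741 mol.
Step 1 (O2:CO2 = 3:2): theoretical n(CO2) = 8.4938 mol; at 60.69% yield, n(CO2) = 5.1549 mol.
Step 2 (CO2:Na2CO3 = 1:1): theoretical n(Na2CO3) = 5.1549 mol, so theoretical mass = 5.1549 × 105.99 = 546.37 g.
At 94.73% yield, actual mass of Na2CO3 = 546.37 × 0.9473 = 517.57 g.

517.6 g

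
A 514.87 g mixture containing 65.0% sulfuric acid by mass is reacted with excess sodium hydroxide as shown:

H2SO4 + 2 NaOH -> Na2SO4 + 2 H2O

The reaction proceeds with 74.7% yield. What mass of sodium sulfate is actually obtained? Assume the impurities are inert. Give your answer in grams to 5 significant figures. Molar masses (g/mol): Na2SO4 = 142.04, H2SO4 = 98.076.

Pure H2SO4 available = 514.87 g × 0.650 = 334.666 g.
n(H2SO4) = 334.666 g / 98.076 g/mol = 3.41231 mol.
From the equation the H2SO4:Na2SO4 mole ratio is 1:1, so n(Na2SO4) = 3.41231 × 1/1 = 3.41231 mol.
Mass of Na2SO4 = 3.41231 mol × 142.04 g/mol = 484.684 g.
Actual mass collected = 484.684 g × 0.747 = 362.059 g.

362.06 g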